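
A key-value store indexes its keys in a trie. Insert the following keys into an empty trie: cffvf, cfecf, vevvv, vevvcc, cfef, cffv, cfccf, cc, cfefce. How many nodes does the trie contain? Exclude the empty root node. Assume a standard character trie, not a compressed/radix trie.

Trie structure (* marks end of a word):
(root)
├─ c
│  ├─ c *
│  └─ f
│     ├─ c
│     │  └─ c
│     │     └─ f *
│     ├─ e
│     │  ├─ c
│     │  │  └─ f *
│     │  └─ f *
│     │     └─ c
│     │        └─ e *
│     └─ f
│        └─ v *
│           └─ f *
└─ v
   └─ e
      └─ v
         └─ v
            ├─ c
            │  └─ c *
            └─ v *
Counting every labelled node above: 22.

22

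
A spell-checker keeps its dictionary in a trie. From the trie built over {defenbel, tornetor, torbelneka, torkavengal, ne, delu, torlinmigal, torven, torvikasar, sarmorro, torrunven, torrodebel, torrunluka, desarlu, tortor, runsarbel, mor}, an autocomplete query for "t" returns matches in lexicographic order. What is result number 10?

DFS of the "t" subtree visits, in order: "torbelneka", "torkavengal", "torlinmigal", "tornetor", "torrodebel", "torrunluka", "torrunven", "tortor", "torven", "torvikasar"
The 10th is torvikasar.

torvikasar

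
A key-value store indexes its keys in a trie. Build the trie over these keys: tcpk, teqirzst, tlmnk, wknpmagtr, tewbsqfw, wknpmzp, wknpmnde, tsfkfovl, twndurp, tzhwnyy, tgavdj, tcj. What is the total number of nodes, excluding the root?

60

Insert word by word; a character creates a node only if that edge doesn't already exist:
  "tcpk" → 4 new (t, c, p, k)
  "teqirzst" → prefix "t" already present; 7 new (e, q, i, r, z, s, t)
  "tlmnk" → prefix "t" already present; 4 new (l, m, n, k)
  "wknpmagtr" → 9 new (w, k, n, p, m, a, g, t, r)
  "tewbsqfw" → prefix "te" already present; 6 new (w, b, s, q, f, w)
  "wknpmzp" → prefix "wknpm" already present; 2 new (z, p)
  "wknpmnde" → prefix "wknpm" already present; 3 new (n, d, e)
  "tsfkfovl" → prefix "t" already present; 7 new (s, f, k, f, o, v, l)
  "twndurp" → prefix "t" already present; 6 new (w, n, d, u, r, p)
  "tzhwnyy" → prefix "t" already present; 6 new (z, h, w, n, y, y)
  "tgavdj" → prefix "t" already present; 5 new (g, a, v, d, j)
  "tcj" → prefix "tc" already present; 1 new (j)
Total nodes = 4 + 7 + 4 + 9 + 6 + 2 + 3 + 7 + 6 + 6 + 5 + 1 = 60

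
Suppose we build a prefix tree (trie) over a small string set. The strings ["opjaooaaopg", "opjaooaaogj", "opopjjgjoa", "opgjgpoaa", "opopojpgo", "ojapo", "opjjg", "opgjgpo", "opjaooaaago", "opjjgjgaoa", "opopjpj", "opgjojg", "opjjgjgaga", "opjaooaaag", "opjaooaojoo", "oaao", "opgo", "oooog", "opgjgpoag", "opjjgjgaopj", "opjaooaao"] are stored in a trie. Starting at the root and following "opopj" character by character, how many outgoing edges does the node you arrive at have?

2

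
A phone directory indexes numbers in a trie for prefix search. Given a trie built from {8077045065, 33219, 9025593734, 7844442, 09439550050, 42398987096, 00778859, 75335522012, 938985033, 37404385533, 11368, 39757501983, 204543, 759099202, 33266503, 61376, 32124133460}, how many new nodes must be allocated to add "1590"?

Walking "1590" from the root, the first 1 characters ("1") follow existing edges; "5" is the first miss.
So 4 − 1 = 3 new nodes.

3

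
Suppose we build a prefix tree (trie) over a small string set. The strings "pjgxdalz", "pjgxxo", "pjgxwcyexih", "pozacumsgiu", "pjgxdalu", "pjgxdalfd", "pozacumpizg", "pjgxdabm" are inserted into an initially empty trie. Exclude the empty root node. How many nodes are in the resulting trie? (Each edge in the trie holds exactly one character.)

36

Count nodes per top-level branch (shared prefixes stored once):
  'p'-branch (pjgxdabm, pjgxdalfd, pjgxdalu, pjgxdalz, pjgxwcyexih, pjgxxo, pozacumpizg, pozacumsgiu): 36 nodes
Sum: 36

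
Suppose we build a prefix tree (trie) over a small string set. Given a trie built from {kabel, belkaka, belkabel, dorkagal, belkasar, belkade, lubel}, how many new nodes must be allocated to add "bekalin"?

5

The longest prefix of "bekalin" already in the trie is "be" (length 2).
So 7 − 2 = 5 new nodes.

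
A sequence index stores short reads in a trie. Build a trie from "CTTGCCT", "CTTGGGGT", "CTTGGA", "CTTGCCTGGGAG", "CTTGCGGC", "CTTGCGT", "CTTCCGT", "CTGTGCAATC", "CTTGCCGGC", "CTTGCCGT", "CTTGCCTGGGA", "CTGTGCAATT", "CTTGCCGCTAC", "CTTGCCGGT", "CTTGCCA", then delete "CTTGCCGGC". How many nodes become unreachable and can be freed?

Walk "CTTGCCGGC" from the leaf back toward the root, removing each node that no remaining word uses.
The suffix "C" (1 node) is used only by "CTTGCCGGC"; the node for "CTTGCCGG" still has the child "T", so pruning stops there.
Nodes removed: 1

1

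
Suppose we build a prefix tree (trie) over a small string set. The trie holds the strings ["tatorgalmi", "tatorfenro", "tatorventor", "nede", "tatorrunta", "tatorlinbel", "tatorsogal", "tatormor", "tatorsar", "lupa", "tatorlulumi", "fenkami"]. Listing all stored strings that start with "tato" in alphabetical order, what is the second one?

tatorgalmi

Words with prefix "tato", in lexicographic order: "tatorfenro", "tatorgalmi", "tatorlinbel", "tatorlulumi", "tatormor", "tatorrunta", "tatorsar", "tatorsogal", "tatorventor"
Position 2: tatorgalmi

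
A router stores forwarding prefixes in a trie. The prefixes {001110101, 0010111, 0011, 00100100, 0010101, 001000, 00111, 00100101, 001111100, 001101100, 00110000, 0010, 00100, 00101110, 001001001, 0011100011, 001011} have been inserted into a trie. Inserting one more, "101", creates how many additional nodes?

"101" shares no prefix with any stored word, so all 3 characters open new nodes.
3 − 0 = 3 new nodes.

3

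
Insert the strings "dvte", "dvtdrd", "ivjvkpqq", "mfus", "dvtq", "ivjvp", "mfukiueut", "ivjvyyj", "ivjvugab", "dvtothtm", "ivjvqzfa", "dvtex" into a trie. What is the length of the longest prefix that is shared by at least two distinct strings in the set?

Equivalently: take the maximum, over all pairs, of their longest common prefix length.
e.g. "dvte" and "dvtex" share the prefix "dvte" of length 4; no pair shares a longer one.
Longest shared-prefix length: 4

4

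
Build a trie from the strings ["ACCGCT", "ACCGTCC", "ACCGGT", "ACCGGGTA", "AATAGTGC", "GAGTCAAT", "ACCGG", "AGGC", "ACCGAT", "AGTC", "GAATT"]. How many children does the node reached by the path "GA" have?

Walk "GA" from the root, arriving at one node.
Characters that immediately follow "GA" among the stored strings: {A, G}.
That node has 2 child edges.

2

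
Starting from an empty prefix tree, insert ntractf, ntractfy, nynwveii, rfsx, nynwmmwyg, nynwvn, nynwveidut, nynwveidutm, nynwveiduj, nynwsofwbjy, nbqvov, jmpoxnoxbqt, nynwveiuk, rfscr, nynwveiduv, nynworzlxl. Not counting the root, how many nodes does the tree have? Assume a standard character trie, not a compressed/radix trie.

Count nodes per top-level branch (shared prefixes stored once):
  'j'-branch (jmpoxnoxbqt): 11 nodes
  'n'-branch (nbqvov, ntractf, ntractfy, nynwmmwyg, nynworzlxl, nynwsofwbjy, nynwveiduj, nynwveidut, nynwveidutm, nynwveiduv, nynwveii, nynwveiuk, nynwvn): 47 nodes
  'r'-branch (rfscr, rfsx): 6 nodes
Sum: 64

64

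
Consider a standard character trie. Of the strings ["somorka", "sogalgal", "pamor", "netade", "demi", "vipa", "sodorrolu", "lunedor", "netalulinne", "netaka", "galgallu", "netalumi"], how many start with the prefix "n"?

4

Filter for entries beginning with "n":
Matches: "netade", "netaka", "netalulinne", "netalumi"
Count: 4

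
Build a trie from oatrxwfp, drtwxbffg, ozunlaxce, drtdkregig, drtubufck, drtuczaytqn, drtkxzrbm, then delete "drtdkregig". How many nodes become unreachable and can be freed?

7

Walk "drtdkregig" from the leaf back toward the root, removing each node that no remaining word uses.
The suffix "dkregig" (7 nodes) is used only by "drtdkregig"; the node for "drt" still has the child "w", so pruning stops there.
Nodes removed: 7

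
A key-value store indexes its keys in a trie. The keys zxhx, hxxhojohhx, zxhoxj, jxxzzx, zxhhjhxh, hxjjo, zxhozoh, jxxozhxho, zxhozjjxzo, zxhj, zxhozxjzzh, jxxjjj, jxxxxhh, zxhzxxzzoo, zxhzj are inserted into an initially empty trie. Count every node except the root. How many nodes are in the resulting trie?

66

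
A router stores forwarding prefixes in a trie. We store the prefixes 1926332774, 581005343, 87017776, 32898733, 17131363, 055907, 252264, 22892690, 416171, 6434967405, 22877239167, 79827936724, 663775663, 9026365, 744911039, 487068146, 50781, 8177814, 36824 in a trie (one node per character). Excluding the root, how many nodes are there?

141

Count nodes per top-level branch (shared prefixes stored once):
  '0'-branch (055907): 6 nodes
  '1'-branch (17131363, 1926332774): 17 nodes
  '2'-branch (22877239167, 22892690, 252264): 21 nodes
  '3'-branch (32898733, 36824): 12 nodes
  '4'-branch (416171, 487068146): 14 nodes
  '5'-branch (50781, 581005343): 13 nodes
  '6'-branch (6434967405, 663775663): 18 nodes
  '7'-branch (744911039, 79827936724): 19 nodes
  '8'-branch (8177814, 87017776): 14 nodes
  '9'-branch (9026365): 7 nodes
Sum: 141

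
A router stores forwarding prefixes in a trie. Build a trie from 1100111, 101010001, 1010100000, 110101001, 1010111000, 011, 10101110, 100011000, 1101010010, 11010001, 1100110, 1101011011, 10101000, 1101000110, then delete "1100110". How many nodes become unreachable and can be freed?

After clearing the end-marker at "1100110", prune upward until reaching a node still needed by another word.
The suffix "0" (1 node) is used only by "1100110"; the node for "110011" still has the child "1", so pruning stops there.
Nodes removed: 1

1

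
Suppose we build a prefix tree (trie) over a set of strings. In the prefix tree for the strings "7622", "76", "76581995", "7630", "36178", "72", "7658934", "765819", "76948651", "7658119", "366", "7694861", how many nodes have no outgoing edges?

10

A leaf is a node with no children — equivalently, the end of a word that is not a proper prefix of any other stored word.
Those words: "36178", "366", "72", "7622", "7630", "7658119", "76581995", "7658934", "7694861", "76948651"
Leaf count: 10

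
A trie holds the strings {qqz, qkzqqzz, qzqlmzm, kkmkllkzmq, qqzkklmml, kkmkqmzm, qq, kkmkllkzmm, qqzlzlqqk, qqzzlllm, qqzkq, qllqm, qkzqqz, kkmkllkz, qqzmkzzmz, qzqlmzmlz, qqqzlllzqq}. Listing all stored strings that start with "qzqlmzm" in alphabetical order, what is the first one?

Words with prefix "qzqlmzm", in lexicographic order: "qzqlmzm", "qzqlmzmlz"
Position 1: qzqlmzm

qzqlmzm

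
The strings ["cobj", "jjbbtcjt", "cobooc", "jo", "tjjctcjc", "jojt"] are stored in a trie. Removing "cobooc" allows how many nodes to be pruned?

3

Walk "cobooc" from the leaf back toward the root, removing each node that no remaining word uses.
The suffix "ooc" (3 nodes) is used only by "cobooc"; the node for "cob" still has the child "j", so pruning stops there.
Nodes removed: 3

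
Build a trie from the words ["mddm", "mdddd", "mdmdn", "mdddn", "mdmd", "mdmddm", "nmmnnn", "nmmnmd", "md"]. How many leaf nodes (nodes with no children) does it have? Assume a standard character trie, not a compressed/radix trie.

Leaves are exactly the stored words that no other stored word extends.
Those words: "mdddd", "mdddn", "mddm", "mdmddm", "mdmdn", "nmmnmd", "nmmnnn"
Leaf count: 7

7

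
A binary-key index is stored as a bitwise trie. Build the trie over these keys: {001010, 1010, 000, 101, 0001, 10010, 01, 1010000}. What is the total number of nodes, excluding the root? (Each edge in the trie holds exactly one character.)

19

Insert word by word; a character creates a node only if that edge doesn't already exist:
  "001010" → 6 new (0, 0, 1, 0, 1, 0)
  "1010" → 4 new (1, 0, 1, 0)
  "000" → prefix "00" already present; 1 new (0)
  "101" → prefix "101" already present; 0 new (none)
  "0001" → prefix "000" already present; 1 new (1)
  "10010" → prefix "10" already present; 3 new (0, 1, 0)
  "01" → prefix "0" already present; 1 new (1)
  "1010000" → prefix "1010" already present; 3 new (0, 0, 0)
Total nodes = 6 + 4 + 1 + 0 + 1 + 3 + 1 + 3 = 19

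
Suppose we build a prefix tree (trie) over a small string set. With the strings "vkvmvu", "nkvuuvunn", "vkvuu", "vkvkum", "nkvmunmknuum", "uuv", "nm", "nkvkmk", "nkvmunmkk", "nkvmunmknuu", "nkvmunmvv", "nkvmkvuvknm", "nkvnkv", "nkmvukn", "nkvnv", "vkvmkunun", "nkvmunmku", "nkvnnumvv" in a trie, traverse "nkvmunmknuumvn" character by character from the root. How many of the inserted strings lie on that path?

2

Walk "nkvmunmknuumvn" from the root; an end-of-word marker is hit whenever a stored word is a prefix of "nkvmunmknuumvn".
Prefixes of the query that are stored words: "nkvmunmknuu", "nkvmunmknuum"
Count: 2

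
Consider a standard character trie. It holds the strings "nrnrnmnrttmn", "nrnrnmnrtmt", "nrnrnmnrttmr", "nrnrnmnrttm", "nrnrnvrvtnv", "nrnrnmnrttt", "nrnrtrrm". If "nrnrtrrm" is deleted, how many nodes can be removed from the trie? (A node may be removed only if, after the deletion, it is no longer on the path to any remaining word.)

4

Walk "nrnrtrrm" from the leaf back toward the root, removing each node that no remaining word uses.
The suffix "trrm" (4 nodes) is used only by "nrnrtrrm"; the node for "nrnr" still has the child "n", so pruning stops there.
Nodes removed: 4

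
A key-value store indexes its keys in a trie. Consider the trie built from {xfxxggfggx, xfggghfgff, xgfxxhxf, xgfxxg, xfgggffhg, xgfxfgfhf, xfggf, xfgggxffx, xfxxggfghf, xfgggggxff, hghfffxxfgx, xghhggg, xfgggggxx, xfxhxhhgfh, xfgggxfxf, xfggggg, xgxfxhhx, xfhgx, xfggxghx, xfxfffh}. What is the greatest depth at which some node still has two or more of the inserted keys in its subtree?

The deepest shared node is where two words last agree before diverging.
e.g. "xfgggggxff" and "xfgggggxx" share the prefix "xfgggggx" of length 8; no pair shares a longer one.
Longest shared-prefix length: 8

8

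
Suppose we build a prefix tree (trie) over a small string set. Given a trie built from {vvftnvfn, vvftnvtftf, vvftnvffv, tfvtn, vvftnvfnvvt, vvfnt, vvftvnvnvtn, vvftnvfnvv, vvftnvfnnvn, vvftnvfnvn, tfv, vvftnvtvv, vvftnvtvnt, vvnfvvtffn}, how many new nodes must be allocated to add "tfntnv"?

4

"tf" is already a path in the trie; the remaining "ntnv" must be added.
So 6 − 2 = 4 new nodes.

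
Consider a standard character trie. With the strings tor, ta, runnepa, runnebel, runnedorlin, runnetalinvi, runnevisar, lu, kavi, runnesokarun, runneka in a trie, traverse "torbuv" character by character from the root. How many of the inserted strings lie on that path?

Check each prefix of "torbuv" against the stored set — each match is an end-marker on the path.
Prefixes of the query that are stored words: "tor"
Count: 1

1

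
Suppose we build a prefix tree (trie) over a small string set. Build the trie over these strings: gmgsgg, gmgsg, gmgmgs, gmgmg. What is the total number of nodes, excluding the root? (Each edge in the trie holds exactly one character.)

9

For each word, the new-node count is its length minus the longest prefix already in the trie:
  "gmgsgg" → 6 new (g, m, g, s, g, g)
  "gmgsg" → prefix "gmgsg" already present; 0 new (none)
  "gmgmgs" → prefix "gmg" already present; 3 new (m, g, s)
  "gmgmg" → prefix "gmgmg" already present; 0 new (none)
Total nodes = 6 + 0 + 3 + 0 = 9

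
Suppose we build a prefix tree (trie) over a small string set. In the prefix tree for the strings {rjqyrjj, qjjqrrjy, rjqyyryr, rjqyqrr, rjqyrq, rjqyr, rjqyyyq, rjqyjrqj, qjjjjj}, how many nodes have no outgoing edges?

8

Leaves are exactly the stored words that no other stored word extends.
Those words: "qjjjjj", "qjjqrrjy", "rjqyjrqj", "rjqyqrr", "rjqyrjj", "rjqyrq", "rjqyyryr", "rjqyyyq"
Leaf count: 8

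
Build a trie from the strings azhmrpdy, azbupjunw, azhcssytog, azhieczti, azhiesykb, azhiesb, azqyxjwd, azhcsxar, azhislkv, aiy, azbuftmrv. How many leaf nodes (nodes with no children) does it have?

A leaf is a node with no children — equivalently, the end of a word that is not a proper prefix of any other stored word.
Those words: "aiy", "azbuftmrv", "azbupjunw", "azhcssytog", "azhcsxar", "azhieczti", "azhiesb", "azhiesykb", "azhislkv", "azhmrpdy", "azqyxjwd"
Leaf count: 11

11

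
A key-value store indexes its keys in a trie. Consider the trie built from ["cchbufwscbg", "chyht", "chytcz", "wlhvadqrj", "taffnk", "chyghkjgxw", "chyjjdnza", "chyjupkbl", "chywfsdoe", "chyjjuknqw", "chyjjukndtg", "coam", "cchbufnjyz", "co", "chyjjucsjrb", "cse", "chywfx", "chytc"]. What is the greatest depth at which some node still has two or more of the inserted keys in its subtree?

8

Equivalently: take the maximum, over all pairs, of their longest common prefix length.
e.g. "chyjjukndtg" and "chyjjuknqw" share the prefix "chyjjukn" of length 8; no pair shares a longer one.
Longest shared-prefix length: 8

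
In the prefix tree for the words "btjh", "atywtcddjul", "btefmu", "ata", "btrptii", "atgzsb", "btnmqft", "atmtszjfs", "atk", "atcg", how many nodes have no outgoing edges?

Leaves are exactly the stored words that no other stored word extends.
Those words: "ata", "atcg", "atgzsb", "atk", "atmtszjfs", "atywtcddjul", "btefmu", "btjh", "btnmqft", "btrptii"
Leaf count: 10

10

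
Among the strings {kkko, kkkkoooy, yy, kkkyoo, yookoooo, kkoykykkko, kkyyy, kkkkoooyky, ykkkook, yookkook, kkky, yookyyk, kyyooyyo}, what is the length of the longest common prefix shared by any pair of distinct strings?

Look for the deepest trie node that still has at least two words in its subtree.
e.g. "kkkkoooy" and "kkkkoooyky" share the prefix "kkkkoooy" of length 8; no pair shares a longer one.
Longest shared-prefix length: 8

8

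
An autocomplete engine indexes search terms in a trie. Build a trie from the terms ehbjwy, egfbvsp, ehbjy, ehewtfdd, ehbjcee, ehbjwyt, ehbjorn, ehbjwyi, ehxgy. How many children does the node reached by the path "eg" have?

1

The children of the "eg" node are the distinct next characters among strings starting with "eg".
Distinct next characters after "eg": f.
That node has 1 child edge.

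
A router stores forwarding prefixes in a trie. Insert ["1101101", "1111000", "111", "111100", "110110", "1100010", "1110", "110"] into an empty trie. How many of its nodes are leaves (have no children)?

4

A leaf is a node with no children — equivalently, the end of a word that is not a proper prefix of any other stored word.
Those words: "1100010", "1101101", "1110", "1111000"
Leaf count: 4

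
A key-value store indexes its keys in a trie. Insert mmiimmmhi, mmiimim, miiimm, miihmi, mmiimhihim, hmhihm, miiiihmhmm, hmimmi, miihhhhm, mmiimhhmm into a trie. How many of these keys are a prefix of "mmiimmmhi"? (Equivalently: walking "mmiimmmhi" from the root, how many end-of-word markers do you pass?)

Check each prefix of "mmiimmmhi" against the stored set — each match is an end-marker on the path.
Prefixes of the query that are stored words: "mmiimmmhi"
Count: 1

1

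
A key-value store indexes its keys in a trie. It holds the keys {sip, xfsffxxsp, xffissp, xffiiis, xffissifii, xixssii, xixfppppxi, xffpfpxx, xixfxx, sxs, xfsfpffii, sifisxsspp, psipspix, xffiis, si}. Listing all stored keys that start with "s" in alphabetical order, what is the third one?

sip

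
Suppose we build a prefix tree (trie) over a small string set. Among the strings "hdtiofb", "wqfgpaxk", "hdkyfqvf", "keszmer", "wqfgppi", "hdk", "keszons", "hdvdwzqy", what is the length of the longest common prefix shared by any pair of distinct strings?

The deepest shared node is where two words last agree before diverging.
"wqfgpaxk" and "wqfgppi" agree on "wqfgp" (5 characters) before diverging; nothing deeper is shared.
Longest shared-prefix length: 5

5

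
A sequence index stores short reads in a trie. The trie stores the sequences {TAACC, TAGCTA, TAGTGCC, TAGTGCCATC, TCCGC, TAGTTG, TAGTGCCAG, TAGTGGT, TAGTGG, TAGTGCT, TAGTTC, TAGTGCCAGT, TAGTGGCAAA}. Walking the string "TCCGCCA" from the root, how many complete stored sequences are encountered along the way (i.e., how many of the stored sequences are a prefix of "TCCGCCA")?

Check each prefix of "TCCGCCA" against the stored set — each match is an end-marker on the path.
Prefixes of the query that are stored words: "TCCGC"
Count: 1

1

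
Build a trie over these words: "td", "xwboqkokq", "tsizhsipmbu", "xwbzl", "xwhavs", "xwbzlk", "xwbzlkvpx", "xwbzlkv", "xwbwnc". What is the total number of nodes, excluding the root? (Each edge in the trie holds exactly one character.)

34

For each word, the new-node count is its length minus the longest prefix already in the trie:
  "td" → 2 new (t, d)
  "xwboqkokq" → 9 new (x, w, b, o, q, k, o, k, q)
  "tsizhsipmbu" → prefix "t" already present; 10 new (s, i, z, h, s, i, p, m, b, u)
  "xwbzl" → prefix "xwb" already present; 2 new (z, l)
  "xwhavs" → prefix "xw" already present; 4 new (h, a, v, s)
  "xwbzlk" → prefix "xwbzl" already present; 1 new (k)
  "xwbzlkvpx" → prefix "xwbzlk" already present; 3 new (v, p, x)
  "xwbzlkv" → prefix "xwbzlkv" already present; 0 new (none)
  "xwbwnc" → prefix "xwb" already present; 3 new (w, n, c)
Total nodes = 2 + 9 + 10 + 2 + 4 + 1 + 3 + 0 + 3 = 34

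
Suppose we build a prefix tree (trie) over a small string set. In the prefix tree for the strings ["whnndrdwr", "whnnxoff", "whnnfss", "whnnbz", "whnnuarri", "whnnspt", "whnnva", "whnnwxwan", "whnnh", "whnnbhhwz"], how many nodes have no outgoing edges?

10

A leaf is a node with no children — equivalently, the end of a word that is not a proper prefix of any other stored word.
Those words: "whnnbhhwz", "whnnbz", "whnndrdwr", "whnnfss", "whnnh", "whnnspt", "whnnuarri", "whnnva", "whnnwxwan", "whnnxoff"
Leaf count: 10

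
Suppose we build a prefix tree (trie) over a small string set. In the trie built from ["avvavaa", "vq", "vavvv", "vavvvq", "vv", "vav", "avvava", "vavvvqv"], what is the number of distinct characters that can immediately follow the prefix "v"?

Follow the path "v" to its node, then look at its outgoing edges.
Characters that immediately follow "v" among the stored strings: {a, q, v}.
That node has 3 child edges.

3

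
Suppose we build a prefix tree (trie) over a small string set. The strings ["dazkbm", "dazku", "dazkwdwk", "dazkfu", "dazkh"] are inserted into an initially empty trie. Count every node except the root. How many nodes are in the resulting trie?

For each word, the new-node count is its length minus the longest prefix already in the trie:
  "dazkbm" → 6 new (d, a, z, k, b, m)
  "dazku" → prefix "dazk" already present; 1 new (u)
  "dazkwdwk" → prefix "dazk" already present; 4 new (w, d, w, k)
  "dazkfu" → prefix "dazk" already present; 2 new (f, u)
  "dazkh" → prefix "dazk" already present; 1 new (h)
Total nodes = 6 + 1 + 4 + 2 + 1 = 14

14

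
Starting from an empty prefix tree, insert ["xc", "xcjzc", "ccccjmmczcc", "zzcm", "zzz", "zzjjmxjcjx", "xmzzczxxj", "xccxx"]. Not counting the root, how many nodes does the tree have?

Trie structure (* marks end of a word):
(root)
├─ c
│  └─ c
│     └─ c
│        └─ c
│           └─ j
│              └─ m
│                 └─ m
│                    └─ c
│                       └─ z
│                          └─ c
│                             └─ c *
├─ x
│  ├─ c *
│  │  ├─ c
│  │  │  └─ x
│  │  │     └─ x *
│  │  └─ j
│  │     └─ z
│  │        └─ c *
│  └─ m
│     └─ z
│        └─ z
│           └─ c
│              └─ z
│                 └─ x
│                    └─ x
│                       └─ j *
└─ z
   └─ z
      ├─ c
      │  └─ m *
      ├─ j
      │  └─ j
      │     └─ m
      │        └─ x
      │           └─ j
      │              └─ c
      │                 └─ j
      │                    └─ x *
      └─ z *
Counting every labelled node above: 40.

40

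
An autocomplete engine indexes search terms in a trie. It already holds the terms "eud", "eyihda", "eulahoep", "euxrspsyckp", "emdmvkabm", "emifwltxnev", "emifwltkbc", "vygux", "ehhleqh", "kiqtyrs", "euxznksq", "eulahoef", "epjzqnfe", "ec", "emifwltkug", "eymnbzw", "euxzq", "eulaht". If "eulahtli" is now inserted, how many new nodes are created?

The longest prefix of "eulahtli" already in the trie is "eulaht" (length 6).
So 8 − 6 = 2 new nodes.

2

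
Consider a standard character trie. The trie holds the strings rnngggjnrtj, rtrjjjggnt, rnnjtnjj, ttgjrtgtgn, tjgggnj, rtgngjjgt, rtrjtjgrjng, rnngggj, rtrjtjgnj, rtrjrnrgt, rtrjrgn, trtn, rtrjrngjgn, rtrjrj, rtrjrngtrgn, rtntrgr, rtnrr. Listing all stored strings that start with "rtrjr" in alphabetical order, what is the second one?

rtrjrj

Filter for "rtrjr…" and sort: "rtrjrgn", "rtrjrj", "rtrjrngjgn", "rtrjrngtrgn", "rtrjrnrgt"
Position 2: rtrjrj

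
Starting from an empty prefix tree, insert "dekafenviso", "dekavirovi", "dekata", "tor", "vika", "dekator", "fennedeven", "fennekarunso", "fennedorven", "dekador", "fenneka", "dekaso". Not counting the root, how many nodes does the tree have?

55

Trace insertions, counting only characters that open a new branch:
  "dekafenviso" → 11 new (d, e, k, a, f, e, n, v, i, s, o)
  "dekavirovi" → prefix "deka" already present; 6 new (v, i, r, o, v, i)
  "dekata" → prefix "deka" already present; 2 new (t, a)
  "tor" → 3 new (t, o, r)
  "vika" → 4 new (v, i, k, a)
  "dekator" → prefix "dekat" already present; 2 new (o, r)
  "fennedeven" → 10 new (f, e, n, n, e, d, e, v, e, n)
  "fennekarunso" → prefix "fenne" already present; 7 new (k, a, r, u, n, s, o)
  "fennedorven" → prefix "fenned" already present; 5 new (o, r, v, e, n)
  "dekador" → prefix "deka" already present; 3 new (d, o, r)
  "fenneka" → prefix "fenneka" already present; 0 new (none)
  "dekaso" → prefix "deka" already present; 2 new (s, o)
Total nodes = 11 + 6 + 2 + 3 + 4 + 2 + 10 + 7 + 5 + 3 + 0 + 2 = 55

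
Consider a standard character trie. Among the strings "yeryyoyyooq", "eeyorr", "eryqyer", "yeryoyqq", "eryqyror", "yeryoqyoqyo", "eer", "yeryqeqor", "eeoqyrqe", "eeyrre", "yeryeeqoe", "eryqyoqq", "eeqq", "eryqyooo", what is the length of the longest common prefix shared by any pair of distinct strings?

6

Equivalently: take the maximum, over all pairs, of their longest common prefix length.
e.g. "eryqyooo" and "eryqyoqq" share the prefix "eryqyo" of length 6; no pair shares a longer one.
Longest shared-prefix length: 6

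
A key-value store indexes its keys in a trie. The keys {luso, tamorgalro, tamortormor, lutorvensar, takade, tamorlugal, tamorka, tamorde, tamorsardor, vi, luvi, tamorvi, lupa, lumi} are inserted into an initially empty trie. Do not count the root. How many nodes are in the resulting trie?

Count nodes per top-level branch (shared prefixes stored once):
  'l'-branch (lumi, lupa, luso, lutorvensar, luvi): 19 nodes
  't'-branch (takade, tamorde, tamorgalro, tamorka, tamorlugal, tamorsardor, tamortormor, tamorvi): 37 nodes
  'v'-branch (vi): 2 nodes
Sum: 58

58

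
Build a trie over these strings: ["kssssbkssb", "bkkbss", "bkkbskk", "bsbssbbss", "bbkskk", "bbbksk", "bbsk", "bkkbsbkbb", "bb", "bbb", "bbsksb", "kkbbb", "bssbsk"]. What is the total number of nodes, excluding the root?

Count nodes per top-level branch (shared prefixes stored once):
  'b'-branch (bb, bbb, bbbksk, bbkskk, bbsk, bbsksb, bkkbsbkbb, bkkbskk, bkkbss, bsbssbbss, bssbsk): 37 nodes
  'k'-branch (kkbbb, kssssbkssb): 14 nodes
Sum: 51

51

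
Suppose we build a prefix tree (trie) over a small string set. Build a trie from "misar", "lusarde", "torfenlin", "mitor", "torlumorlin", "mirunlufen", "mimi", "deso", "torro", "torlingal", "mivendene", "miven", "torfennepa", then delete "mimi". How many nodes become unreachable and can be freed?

2

Walk "mimi" from the leaf back toward the root, removing each node that no remaining word uses.
The suffix "mi" (2 nodes) is used only by "mimi"; the node for "mi" still has the child "s", so pruning stops there.
Nodes removed: 2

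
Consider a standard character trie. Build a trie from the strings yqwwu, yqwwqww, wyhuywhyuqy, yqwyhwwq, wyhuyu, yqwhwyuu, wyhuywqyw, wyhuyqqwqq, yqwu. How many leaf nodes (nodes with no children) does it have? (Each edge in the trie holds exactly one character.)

9

A leaf is a node with no children — equivalently, the end of a word that is not a proper prefix of any other stored word.
Those words: "wyhuyqqwqq", "wyhuyu", "wyhuywhyuqy", "wyhuywqyw", "yqwhwyuu", "yqwu", "yqwwqww", "yqwwu", "yqwyhwwq"
Leaf count: 9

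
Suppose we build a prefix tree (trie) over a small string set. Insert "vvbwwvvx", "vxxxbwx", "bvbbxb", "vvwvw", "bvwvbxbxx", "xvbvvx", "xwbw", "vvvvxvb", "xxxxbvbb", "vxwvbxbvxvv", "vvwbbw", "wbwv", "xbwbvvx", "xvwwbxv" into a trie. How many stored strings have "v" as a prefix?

Filter for entries beginning with "v":
Matches: "vvbwwvvx", "vvvvxvb", "vvwbbw", "vvwvw", "vxwvbxbvxvv", "vxxxbwx"
Count: 6

6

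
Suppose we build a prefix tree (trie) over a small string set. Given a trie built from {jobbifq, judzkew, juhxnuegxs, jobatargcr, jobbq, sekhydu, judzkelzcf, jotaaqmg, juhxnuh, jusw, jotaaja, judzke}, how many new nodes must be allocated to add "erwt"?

4

"erwt" shares no prefix with any stored word, so all 4 characters open new nodes.
4 − 0 = 4 new nodes.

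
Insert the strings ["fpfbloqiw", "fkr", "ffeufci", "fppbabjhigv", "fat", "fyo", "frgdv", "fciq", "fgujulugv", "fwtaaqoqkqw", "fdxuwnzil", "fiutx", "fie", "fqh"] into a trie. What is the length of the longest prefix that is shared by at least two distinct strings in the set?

The deepest shared node is where two words last agree before diverging.
e.g. "fie" and "fiutx" share the prefix "fi" of length 2; no pair shares a longer one.
Longest shared-prefix length: 2

2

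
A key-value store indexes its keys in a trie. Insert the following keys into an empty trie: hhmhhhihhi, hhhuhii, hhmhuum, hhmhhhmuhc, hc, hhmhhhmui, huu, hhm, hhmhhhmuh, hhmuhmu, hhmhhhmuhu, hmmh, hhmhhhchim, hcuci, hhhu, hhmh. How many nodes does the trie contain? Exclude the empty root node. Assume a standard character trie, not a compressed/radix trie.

Trace insertions, counting only characters that open a new branch:
  "hhmhhhihhi" → 10 new (h, h, m, h, h, h, i, h, h, i)
  "hhhuhii" → prefix "hh" already present; 5 new (h, u, h, i, i)
  "hhmhuum" → prefix "hhmh" already present; 3 new (u, u, m)
  "hhmhhhmuhc" → prefix "hhmhhh" already present; 4 new (m, u, h, c)
  "hc" → prefix "h" already present; 1 new (c)
  "hhmhhhmui" → prefix "hhmhhhmu" already present; 1 new (i)
  "huu" → prefix "h" already present; 2 new (u, u)
  "hhm" → prefix "hhm" already present; 0 new (none)
  "hhmhhhmuh" → prefix "hhmhhhmuh" already present; 0 new (none)
  "hhmuhmu" → prefix "hhm" already present; 4 new (u, h, m, u)
  "hhmhhhmuhu" → prefix "hhmhhhmuh" already present; 1 new (u)
  "hmmh" → prefix "h" already present; 3 new (m, m, h)
  "hhmhhhchim" → prefix "hhmhhh" already present; 4 new (c, h, i, m)
  "hcuci" → prefix "hc" already present; 3 new (u, c, i)
  "hhhu" → prefix "hhhu" already present; 0 new (none)
  "hhmh" → prefix "hhmh" already present; 0 new (none)
Total nodes = 10 + 5 + 3 + 4 + 1 + 1 + 2 + 0 + 0 + 4 + 1 + 3 + 4 + 3 + 0 + 0 = 41

41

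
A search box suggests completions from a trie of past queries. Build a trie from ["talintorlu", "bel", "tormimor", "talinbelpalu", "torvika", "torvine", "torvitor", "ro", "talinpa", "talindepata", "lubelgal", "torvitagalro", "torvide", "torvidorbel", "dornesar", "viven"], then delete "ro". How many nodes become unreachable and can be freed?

2

Walk "ro" from the leaf back toward the root, removing each node that no remaining word uses.
No other word shares any prefix with "ro", so all 2 of its nodes go.
Nodes removed: 2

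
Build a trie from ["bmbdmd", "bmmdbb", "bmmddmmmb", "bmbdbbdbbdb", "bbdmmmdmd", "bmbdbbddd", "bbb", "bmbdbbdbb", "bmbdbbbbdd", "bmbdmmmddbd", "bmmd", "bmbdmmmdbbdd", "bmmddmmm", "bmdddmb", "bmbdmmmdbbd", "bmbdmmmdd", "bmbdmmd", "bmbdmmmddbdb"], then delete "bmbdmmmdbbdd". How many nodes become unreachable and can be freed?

Walk "bmbdmmmdbbdd" from the leaf back toward the root, removing each node that no remaining word uses.
The suffix "d" (1 node) is used only by "bmbdmmmdbbdd"; "bmbdmmmdbbd" is itself a stored word, so pruning stops there.
Nodes removed: 1

1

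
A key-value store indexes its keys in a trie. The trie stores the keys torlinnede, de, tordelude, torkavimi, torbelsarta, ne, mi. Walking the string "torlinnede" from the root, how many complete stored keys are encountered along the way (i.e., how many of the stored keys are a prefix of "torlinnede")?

Traverse "torlinnede" character by character; count nodes along the way that are marked as word ends.
Prefixes of the query that are stored words: "torlinnede"
Count: 1

1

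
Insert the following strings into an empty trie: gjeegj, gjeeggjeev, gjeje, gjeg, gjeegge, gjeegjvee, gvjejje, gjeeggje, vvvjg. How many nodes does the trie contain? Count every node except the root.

29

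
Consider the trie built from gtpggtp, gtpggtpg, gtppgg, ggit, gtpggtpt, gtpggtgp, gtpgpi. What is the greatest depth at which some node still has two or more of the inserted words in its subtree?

Look for the deepest trie node that still has at least two words in its subtree.
e.g. "gtpggtp" and "gtpggtpg" share the prefix "gtpggtp" of length 7; no pair shares a longer one.
Longest shared-prefix length: 7

7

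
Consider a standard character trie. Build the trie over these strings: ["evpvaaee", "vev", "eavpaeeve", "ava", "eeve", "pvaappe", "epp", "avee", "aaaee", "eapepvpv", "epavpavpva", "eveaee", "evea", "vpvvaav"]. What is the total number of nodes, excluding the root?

64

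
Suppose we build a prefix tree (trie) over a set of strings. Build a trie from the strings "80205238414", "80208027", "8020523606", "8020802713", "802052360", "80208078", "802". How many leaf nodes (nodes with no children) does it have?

4

A leaf is a node with no children — equivalently, the end of a word that is not a proper prefix of any other stored word.
Those words: "8020523606", "80205238414", "8020802713", "80208078"
Leaf count: 4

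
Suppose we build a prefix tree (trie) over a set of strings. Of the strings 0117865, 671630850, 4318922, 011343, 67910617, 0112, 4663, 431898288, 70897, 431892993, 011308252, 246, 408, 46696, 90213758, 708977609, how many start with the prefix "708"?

Filter for entries beginning with "708":
Matches: "70897", "708977609"
Count: 2

2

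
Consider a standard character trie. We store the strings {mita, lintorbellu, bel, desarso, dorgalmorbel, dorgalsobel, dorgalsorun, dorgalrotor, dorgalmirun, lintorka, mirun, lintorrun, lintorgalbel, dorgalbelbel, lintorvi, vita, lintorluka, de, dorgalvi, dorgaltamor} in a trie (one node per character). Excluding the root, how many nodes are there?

Trace insertions, counting only characters that open a new branch:
  "mita" → 4 new (m, i, t, a)
  "lintorbellu" → 11 new (l, i, n, t, o, r, b, e, l, l, u)
  "bel" → 3 new (b, e, l)
  "desarso" → 7 new (d, e, s, a, r, s, o)
  "dorgalmorbel" → prefix "d" already present; 11 new (o, r, g, a, l, m, o, r, b, e, l)
  "dorgalsobel" → prefix "dorgal" already present; 5 new (s, o, b, e, l)
  "dorgalsorun" → prefix "dorgalso" already present; 3 new (r, u, n)
  "dorgalrotor" → prefix "dorgal" already present; 5 new (r, o, t, o, r)
  "dorgalmirun" → prefix "dorgalm" already present; 4 new (i, r, u, n)
  "lintorka" → prefix "lintor" already present; 2 new (k, a)
  "mirun" → prefix "mi" already present; 3 new (r, u, n)
  "lintorrun" → prefix "lintor" already present; 3 new (r, u, n)
  "lintorgalbel" → prefix "lintor" already present; 6 new (g, a, l, b, e, l)
  "dorgalbelbel" → prefix "dorgal" already present; 6 new (b, e, l, b, e, l)
  "lintorvi" → prefix "lintor" already present; 2 new (v, i)
  "vita" → 4 new (v, i, t, a)
  "lintorluka" → prefix "lintor" already present; 4 new (l, u, k, a)
  "de" → prefix "de" already present; 0 new (none)
  "dorgalvi" → prefix "dorgal" already present; 2 new (v, i)
  "dorgaltamor" → prefix "dorgal" already present; 5 new (t, a, m, o, r)
Total nodes = 4 + 11 + 3 + 7 + 11 + 5 + 3 + 5 + 4 + 2 + 3 + 3 + 6 + 6 + 2 + 4 + 4 + 0 + 2 + 5 = 90

90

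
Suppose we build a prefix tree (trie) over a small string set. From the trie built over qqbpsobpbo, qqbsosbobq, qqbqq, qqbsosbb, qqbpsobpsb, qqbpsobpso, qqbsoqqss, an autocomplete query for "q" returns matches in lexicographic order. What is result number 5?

DFS of the "q" subtree visits, in order: "qqbpsobpbo", "qqbpsobpsb", "qqbpsobpso", "qqbqq", "qqbsoqqss", "qqbsosbb", "qqbsosbobq"
Position 5: qqbsoqqss

qqbsoqqss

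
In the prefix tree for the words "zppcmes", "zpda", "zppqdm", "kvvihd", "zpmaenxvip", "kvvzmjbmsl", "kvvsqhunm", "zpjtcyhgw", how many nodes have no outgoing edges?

8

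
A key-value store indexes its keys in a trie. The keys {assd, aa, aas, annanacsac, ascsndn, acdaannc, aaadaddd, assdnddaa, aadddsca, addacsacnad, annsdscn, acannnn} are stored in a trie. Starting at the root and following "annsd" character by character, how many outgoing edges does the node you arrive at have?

1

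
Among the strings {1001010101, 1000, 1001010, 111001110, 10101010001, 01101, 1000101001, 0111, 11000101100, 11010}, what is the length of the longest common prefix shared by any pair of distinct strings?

Equivalently: take the maximum, over all pairs, of their longest common prefix length.
e.g. "1001010" and "1001010101" share the prefix "1001010" of length 7; no pair shares a longer one.
Longest shared-prefix length: 7

7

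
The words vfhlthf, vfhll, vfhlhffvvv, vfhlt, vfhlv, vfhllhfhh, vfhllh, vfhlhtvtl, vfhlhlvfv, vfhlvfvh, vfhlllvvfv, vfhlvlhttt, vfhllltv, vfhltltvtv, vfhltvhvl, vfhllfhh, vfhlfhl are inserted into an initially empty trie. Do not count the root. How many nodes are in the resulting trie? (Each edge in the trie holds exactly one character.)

Trace insertions, counting only characters that open a new branch:
  "vfhlthf" → 7 new (v, f, h, l, t, h, f)
  "vfhll" → prefix "vfhl" already present; 1 new (l)
  "vfhlhffvvv" → prefix "vfhl" already present; 6 new (h, f, f, v, v, v)
  "vfhlt" → prefix "vfhlt" already present; 0 new (none)
  "vfhlv" → prefix "vfhl" already present; 1 new (v)
  "vfhllhfhh" → prefix "vfhll" already present; 4 new (h, f, h, h)
  "vfhllh" → prefix "vfhllh" already present; 0 new (none)
  "vfhlhtvtl" → prefix "vfhlh" already present; 4 new (t, v, t, l)
  "vfhlhlvfv" → prefix "vfhlh" already present; 4 new (l, v, f, v)
  "vfhlvfvh" → prefix "vfhlv" already present; 3 new (f, v, h)
  "vfhlllvvfv" → prefix "vfhll" already present; 5 new (l, v, v, f, v)
  "vfhlvlhttt" → prefix "vfhlv" already present; 5 new (l, h, t, t, t)
  "vfhllltv" → prefix "vfhlll" already present; 2 new (t, v)
  "vfhltltvtv" → prefix "vfhlt" already present; 5 new (l, t, v, t, v)
  "vfhltvhvl" → prefix "vfhlt" already present; 4 new (v, h, v, l)
  "vfhllfhh" → prefix "vfhll" already present; 3 new (f, h, h)
  "vfhlfhl" → prefix "vfhl" already present; 3 new (f, h, l)
Total nodes = 7 + 1 + 6 + 0 + 1 + 4 + 0 + 4 + 4 + 3 + 5 + 5 + 2 + 5 + 4 + 3 + 3 = 57

57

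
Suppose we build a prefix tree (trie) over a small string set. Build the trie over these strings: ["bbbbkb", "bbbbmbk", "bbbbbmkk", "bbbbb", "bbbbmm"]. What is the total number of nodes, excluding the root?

14

Trie structure (* marks end of a word):
(root)
└─ b
   └─ b
      └─ b
         └─ b
            ├─ b *
            │  └─ m
            │     └─ k
            │        └─ k *
            ├─ k
            │  └─ b *
            └─ m
               ├─ b
               │  └─ k *
               └─ m *
Counting every labelled node above: 14.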